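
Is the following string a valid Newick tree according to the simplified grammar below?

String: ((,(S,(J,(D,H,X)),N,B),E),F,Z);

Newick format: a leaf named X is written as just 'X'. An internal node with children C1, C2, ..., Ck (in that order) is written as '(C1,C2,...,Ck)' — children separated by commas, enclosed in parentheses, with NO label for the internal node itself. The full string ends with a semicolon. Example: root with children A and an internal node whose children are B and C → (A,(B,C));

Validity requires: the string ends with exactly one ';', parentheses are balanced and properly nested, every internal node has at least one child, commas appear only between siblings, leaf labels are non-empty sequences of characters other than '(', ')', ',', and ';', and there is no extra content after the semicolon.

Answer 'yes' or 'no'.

Answer: no

Derivation:
Input: ((,(S,(J,(D,H,X)),N,B),E),F,Z);
Paren balance: 5 '(' vs 5 ')' OK
Ends with single ';': True
Full parse: FAILS (empty leaf label at pos 2)
Valid: False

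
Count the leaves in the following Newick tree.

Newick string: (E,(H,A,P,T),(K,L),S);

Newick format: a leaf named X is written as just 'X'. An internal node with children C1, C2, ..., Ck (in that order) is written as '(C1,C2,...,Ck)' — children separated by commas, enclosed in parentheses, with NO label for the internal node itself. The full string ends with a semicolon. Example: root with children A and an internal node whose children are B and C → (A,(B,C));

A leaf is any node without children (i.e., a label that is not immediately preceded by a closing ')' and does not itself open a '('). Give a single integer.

Newick: (E,(H,A,P,T),(K,L),S);
Scan left-to-right; a leaf is any maximal label run not followed by '(':
  pos 1: leaf 'E' → count = 1
  pos 4: leaf 'H' → count = 2
  pos 6: leaf 'A' → count = 3
  pos 8: leaf 'P' → count = 4
  pos 10: leaf 'T' → count = 5
  pos 14: leaf 'K' → count = 6
  pos 16: leaf 'L' → count = 7
  pos 19: leaf 'S' → count = 8
Total leaves: 8

Answer: 8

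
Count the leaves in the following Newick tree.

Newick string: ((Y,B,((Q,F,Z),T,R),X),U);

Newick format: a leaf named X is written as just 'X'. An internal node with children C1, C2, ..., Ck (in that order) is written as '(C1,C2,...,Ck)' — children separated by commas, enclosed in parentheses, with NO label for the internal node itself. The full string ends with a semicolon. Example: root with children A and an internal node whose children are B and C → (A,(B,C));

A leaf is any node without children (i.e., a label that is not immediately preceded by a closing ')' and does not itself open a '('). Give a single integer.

Answer: 9

Derivation:
Newick: ((Y,B,((Q,F,Z),T,R),X),U);
Scan left-to-right; a leaf is any maximal label run not followed by '(':
  pos 2: leaf 'Y' → count = 1
  pos 4: leaf 'B' → count = 2
  pos 8: leaf 'Q' → count = 3
  pos 10: leaf 'F' → count = 4
  pos 12: leaf 'Z' → count = 5
  pos 15: leaf 'T' → count = 6
  pos 17: leaf 'R' → count = 7
  pos 20: leaf 'X' → count = 8
  pos 23: leaf 'U' → count = 9
Total leaves: 9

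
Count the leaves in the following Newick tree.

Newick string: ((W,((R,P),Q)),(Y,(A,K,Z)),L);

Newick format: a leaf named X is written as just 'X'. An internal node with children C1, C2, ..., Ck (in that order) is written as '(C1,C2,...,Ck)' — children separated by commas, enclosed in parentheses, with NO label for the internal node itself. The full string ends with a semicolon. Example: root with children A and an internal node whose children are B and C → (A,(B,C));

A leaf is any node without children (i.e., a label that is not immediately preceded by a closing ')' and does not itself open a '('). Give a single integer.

Newick: ((W,((R,P),Q)),(Y,(A,K,Z)),L);
Scan left-to-right; a leaf is any maximal label run not followed by '(':
  pos 2: leaf 'W' → count = 1
  pos 6: leaf 'R' → count = 2
  pos 8: leaf 'P' → count = 3
  pos 11: leaf 'Q' → count = 4
  pos 16: leaf 'Y' → count = 5
  pos 19: leaf 'A' → count = 6
  pos 21: leaf 'K' → count = 7
  pos 23: leaf 'Z' → count = 8
  pos 27: leaf 'L' → count = 9
Total leaves: 9

Answer: 9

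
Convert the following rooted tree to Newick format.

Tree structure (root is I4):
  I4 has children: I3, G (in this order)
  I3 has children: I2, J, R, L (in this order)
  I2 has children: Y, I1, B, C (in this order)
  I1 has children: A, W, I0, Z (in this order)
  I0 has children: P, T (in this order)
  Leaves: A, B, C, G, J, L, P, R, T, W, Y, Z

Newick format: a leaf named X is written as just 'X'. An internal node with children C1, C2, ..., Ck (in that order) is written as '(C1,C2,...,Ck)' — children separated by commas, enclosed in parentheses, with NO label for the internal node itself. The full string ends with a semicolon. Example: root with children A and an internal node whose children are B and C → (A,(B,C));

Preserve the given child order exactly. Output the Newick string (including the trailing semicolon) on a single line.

internal I4 with children ['I3', 'G']
  internal I3 with children ['I2', 'J', 'R', 'L']
    internal I2 with children ['Y', 'I1', 'B', 'C']
      leaf 'Y' → 'Y'
      internal I1 with children ['A', 'W', 'I0', 'Z']
        leaf 'A' → 'A'
        leaf 'W' → 'W'
        internal I0 with children ['P', 'T']
          leaf 'P' → 'P'
          leaf 'T' → 'T'
        → '(P,T)'
        leaf 'Z' → 'Z'
      → '(A,W,(P,T),Z)'
      leaf 'B' → 'B'
      leaf 'C' → 'C'
    → '(Y,(A,W,(P,T),Z),B,C)'
    leaf 'J' → 'J'
    leaf 'R' → 'R'
    leaf 'L' → 'L'
  → '((Y,(A,W,(P,T),Z),B,C),J,R,L)'
  leaf 'G' → 'G'
→ '(((Y,(A,W,(P,T),Z),B,C),J,R,L),G)'
Final: (((Y,(A,W,(P,T),Z),B,C),J,R,L),G);

Answer: (((Y,(A,W,(P,T),Z),B,C),J,R,L),G);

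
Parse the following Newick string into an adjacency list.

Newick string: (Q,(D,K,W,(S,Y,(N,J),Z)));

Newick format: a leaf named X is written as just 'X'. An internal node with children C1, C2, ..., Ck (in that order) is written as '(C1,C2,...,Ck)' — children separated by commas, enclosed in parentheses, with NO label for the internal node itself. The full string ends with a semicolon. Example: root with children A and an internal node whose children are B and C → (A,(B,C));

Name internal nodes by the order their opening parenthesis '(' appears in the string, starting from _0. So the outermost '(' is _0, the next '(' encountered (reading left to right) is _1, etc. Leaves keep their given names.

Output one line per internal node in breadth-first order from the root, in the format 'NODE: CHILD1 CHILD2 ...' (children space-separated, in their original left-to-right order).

Answer: _0: Q _1
_1: D K W _2
_2: S Y _3 Z
_3: N J

Derivation:
Input: (Q,(D,K,W,(S,Y,(N,J),Z)));
Scanning left-to-right, naming '(' by encounter order:
  pos 0: '(' -> open internal node _0 (depth 1)
  pos 3: '(' -> open internal node _1 (depth 2)
  pos 10: '(' -> open internal node _2 (depth 3)
  pos 15: '(' -> open internal node _3 (depth 4)
  pos 19: ')' -> close internal node _3 (now at depth 3)
  pos 22: ')' -> close internal node _2 (now at depth 2)
  pos 23: ')' -> close internal node _1 (now at depth 1)
  pos 24: ')' -> close internal node _0 (now at depth 0)
Total internal nodes: 4
BFS adjacency from root:
  _0: Q _1
  _1: D K W _2
  _2: S Y _3 Z
  _3: N J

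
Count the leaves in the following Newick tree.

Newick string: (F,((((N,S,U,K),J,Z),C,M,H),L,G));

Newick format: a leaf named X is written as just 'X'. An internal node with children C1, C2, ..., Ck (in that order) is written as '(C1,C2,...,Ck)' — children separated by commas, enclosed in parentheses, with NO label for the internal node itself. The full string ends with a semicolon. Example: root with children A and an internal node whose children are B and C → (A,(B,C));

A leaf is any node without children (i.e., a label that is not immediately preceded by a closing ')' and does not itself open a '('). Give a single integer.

Newick: (F,((((N,S,U,K),J,Z),C,M,H),L,G));
Scan left-to-right; a leaf is any maximal label run not followed by '(':
  pos 1: leaf 'F' → count = 1
  pos 7: leaf 'N' → count = 2
  pos 9: leaf 'S' → count = 3
  pos 11: leaf 'U' → count = 4
  pos 13: leaf 'K' → count = 5
  pos 16: leaf 'J' → count = 6
  pos 18: leaf 'Z' → count = 7
  pos 21: leaf 'C' → count = 8
  pos 23: leaf 'M' → count = 9
  pos 25: leaf 'H' → count = 10
  pos 28: leaf 'L' → count = 11
  pos 30: leaf 'G' → count = 12
Total leaves: 12

Answer: 12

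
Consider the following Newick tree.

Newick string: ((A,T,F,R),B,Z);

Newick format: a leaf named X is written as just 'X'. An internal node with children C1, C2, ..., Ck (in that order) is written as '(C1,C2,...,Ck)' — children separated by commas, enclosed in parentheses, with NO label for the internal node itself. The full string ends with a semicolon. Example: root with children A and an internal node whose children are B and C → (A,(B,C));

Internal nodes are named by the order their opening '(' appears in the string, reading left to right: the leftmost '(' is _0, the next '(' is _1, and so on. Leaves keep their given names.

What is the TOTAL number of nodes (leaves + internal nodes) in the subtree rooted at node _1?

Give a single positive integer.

Newick: ((A,T,F,R),B,Z);
Locate _1: it is the '(' at position 1 (the 2nd '(' reading left to right).
Query: subtree rooted at _1
_1: subtree_size = 1 + 4
  A: subtree_size = 1 + 0
  T: subtree_size = 1 + 0
  F: subtree_size = 1 + 0
  R: subtree_size = 1 + 0
Total subtree size of _1: 5

Answer: 5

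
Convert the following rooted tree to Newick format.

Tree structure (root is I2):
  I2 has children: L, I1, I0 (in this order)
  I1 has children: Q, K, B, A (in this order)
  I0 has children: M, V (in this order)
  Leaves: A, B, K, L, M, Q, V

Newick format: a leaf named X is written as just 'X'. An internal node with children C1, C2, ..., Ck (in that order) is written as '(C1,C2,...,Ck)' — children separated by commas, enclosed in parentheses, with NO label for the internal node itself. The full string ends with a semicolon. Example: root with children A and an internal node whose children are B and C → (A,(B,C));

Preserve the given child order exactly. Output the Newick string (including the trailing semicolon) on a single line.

Answer: (L,(Q,K,B,A),(M,V));

Derivation:
internal I2 with children ['L', 'I1', 'I0']
  leaf 'L' → 'L'
  internal I1 with children ['Q', 'K', 'B', 'A']
    leaf 'Q' → 'Q'
    leaf 'K' → 'K'
    leaf 'B' → 'B'
    leaf 'A' → 'A'
  → '(Q,K,B,A)'
  internal I0 with children ['M', 'V']
    leaf 'M' → 'M'
    leaf 'V' → 'V'
  → '(M,V)'
→ '(L,(Q,K,B,A),(M,V))'
Final: (L,(Q,K,B,A),(M,V));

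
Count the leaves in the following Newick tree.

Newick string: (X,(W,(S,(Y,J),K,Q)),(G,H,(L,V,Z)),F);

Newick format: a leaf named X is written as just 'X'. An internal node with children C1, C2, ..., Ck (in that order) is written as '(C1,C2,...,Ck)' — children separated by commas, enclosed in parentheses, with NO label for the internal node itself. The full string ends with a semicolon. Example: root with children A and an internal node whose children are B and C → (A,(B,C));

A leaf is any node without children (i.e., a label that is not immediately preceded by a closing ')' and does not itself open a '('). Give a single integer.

Answer: 13

Derivation:
Newick: (X,(W,(S,(Y,J),K,Q)),(G,H,(L,V,Z)),F);
Scan left-to-right; a leaf is any maximal label run not followed by '(':
  pos 1: leaf 'X' → count = 1
  pos 4: leaf 'W' → count = 2
  pos 7: leaf 'S' → count = 3
  pos 10: leaf 'Y' → count = 4
  pos 12: leaf 'J' → count = 5
  pos 15: leaf 'K' → count = 6
  pos 17: leaf 'Q' → count = 7
  pos 22: leaf 'G' → count = 8
  pos 24: leaf 'H' → count = 9
  pos 27: leaf 'L' → count = 10
  pos 29: leaf 'V' → count = 11
  pos 31: leaf 'Z' → count = 12
  pos 35: leaf 'F' → count = 13
Total leaves: 13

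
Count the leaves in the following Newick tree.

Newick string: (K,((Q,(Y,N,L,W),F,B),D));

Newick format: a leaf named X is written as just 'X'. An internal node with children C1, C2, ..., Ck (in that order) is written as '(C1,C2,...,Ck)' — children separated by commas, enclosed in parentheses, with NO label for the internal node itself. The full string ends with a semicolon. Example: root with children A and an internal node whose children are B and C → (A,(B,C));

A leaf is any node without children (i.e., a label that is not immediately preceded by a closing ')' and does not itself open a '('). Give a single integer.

Answer: 9

Derivation:
Newick: (K,((Q,(Y,N,L,W),F,B),D));
Scan left-to-right; a leaf is any maximal label run not followed by '(':
  pos 1: leaf 'K' → count = 1
  pos 5: leaf 'Q' → count = 2
  pos 8: leaf 'Y' → count = 3
  pos 10: leaf 'N' → count = 4
  pos 12: leaf 'L' → count = 5
  pos 14: leaf 'W' → count = 6
  pos 17: leaf 'F' → count = 7
  pos 19: leaf 'B' → count = 8
  pos 22: leaf 'D' → count = 9
Total leaves: 9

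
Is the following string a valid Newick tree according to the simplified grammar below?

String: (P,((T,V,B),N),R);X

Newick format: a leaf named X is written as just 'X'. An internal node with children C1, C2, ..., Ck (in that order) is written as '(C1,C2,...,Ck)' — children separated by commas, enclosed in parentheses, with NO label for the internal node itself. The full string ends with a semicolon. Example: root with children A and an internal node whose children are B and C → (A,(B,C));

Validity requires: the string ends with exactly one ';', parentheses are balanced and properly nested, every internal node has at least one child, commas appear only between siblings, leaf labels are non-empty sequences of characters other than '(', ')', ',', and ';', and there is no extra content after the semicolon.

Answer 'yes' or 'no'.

Input: (P,((T,V,B),N),R);X
Paren balance: 3 '(' vs 3 ')' OK
Ends with single ';': False
Full parse: FAILS (must end with ;)
Valid: False

Answer: no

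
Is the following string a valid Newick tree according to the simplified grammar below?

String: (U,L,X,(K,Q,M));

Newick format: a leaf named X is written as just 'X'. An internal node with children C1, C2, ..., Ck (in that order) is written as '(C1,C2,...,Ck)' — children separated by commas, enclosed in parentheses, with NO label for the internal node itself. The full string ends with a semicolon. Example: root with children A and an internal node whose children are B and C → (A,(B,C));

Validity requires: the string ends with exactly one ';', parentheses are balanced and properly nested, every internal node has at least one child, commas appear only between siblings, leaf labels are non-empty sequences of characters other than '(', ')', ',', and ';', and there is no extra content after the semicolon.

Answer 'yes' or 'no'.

Input: (U,L,X,(K,Q,M));
Paren balance: 2 '(' vs 2 ')' OK
Ends with single ';': True
Full parse: OK
Valid: True

Answer: yes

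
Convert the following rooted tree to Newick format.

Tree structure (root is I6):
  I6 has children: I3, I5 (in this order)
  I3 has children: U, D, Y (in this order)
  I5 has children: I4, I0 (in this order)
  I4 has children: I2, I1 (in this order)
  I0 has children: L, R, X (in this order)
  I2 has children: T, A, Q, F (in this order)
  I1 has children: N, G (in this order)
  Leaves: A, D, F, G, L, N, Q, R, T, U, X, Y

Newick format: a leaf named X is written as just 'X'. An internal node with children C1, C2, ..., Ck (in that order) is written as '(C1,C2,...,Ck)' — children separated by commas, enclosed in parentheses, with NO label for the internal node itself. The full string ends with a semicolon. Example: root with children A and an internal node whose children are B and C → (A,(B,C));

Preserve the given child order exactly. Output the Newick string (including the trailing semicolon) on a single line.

internal I6 with children ['I3', 'I5']
  internal I3 with children ['U', 'D', 'Y']
    leaf 'U' → 'U'
    leaf 'D' → 'D'
    leaf 'Y' → 'Y'
  → '(U,D,Y)'
  internal I5 with children ['I4', 'I0']
    internal I4 with children ['I2', 'I1']
      internal I2 with children ['T', 'A', 'Q', 'F']
        leaf 'T' → 'T'
        leaf 'A' → 'A'
        leaf 'Q' → 'Q'
        leaf 'F' → 'F'
      → '(T,A,Q,F)'
      internal I1 with children ['N', 'G']
        leaf 'N' → 'N'
        leaf 'G' → 'G'
      → '(N,G)'
    → '((T,A,Q,F),(N,G))'
    internal I0 with children ['L', 'R', 'X']
      leaf 'L' → 'L'
      leaf 'R' → 'R'
      leaf 'X' → 'X'
    → '(L,R,X)'
  → '(((T,A,Q,F),(N,G)),(L,R,X))'
→ '((U,D,Y),(((T,A,Q,F),(N,G)),(L,R,X)))'
Final: ((U,D,Y),(((T,A,Q,F),(N,G)),(L,R,X)));

Answer: ((U,D,Y),(((T,A,Q,F),(N,G)),(L,R,X)));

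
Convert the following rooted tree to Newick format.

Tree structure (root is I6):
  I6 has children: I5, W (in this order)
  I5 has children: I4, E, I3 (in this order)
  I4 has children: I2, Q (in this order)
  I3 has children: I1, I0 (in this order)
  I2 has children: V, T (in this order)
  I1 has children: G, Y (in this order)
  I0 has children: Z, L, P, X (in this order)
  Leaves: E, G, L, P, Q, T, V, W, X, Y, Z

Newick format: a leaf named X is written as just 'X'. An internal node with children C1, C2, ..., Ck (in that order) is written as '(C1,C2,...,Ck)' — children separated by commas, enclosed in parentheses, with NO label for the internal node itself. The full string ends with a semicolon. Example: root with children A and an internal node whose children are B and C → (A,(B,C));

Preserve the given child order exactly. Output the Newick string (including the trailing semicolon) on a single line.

Answer: ((((V,T),Q),E,((G,Y),(Z,L,P,X))),W);

Derivation:
internal I6 with children ['I5', 'W']
  internal I5 with children ['I4', 'E', 'I3']
    internal I4 with children ['I2', 'Q']
      internal I2 with children ['V', 'T']
        leaf 'V' → 'V'
        leaf 'T' → 'T'
      → '(V,T)'
      leaf 'Q' → 'Q'
    → '((V,T),Q)'
    leaf 'E' → 'E'
    internal I3 with children ['I1', 'I0']
      internal I1 with children ['G', 'Y']
        leaf 'G' → 'G'
        leaf 'Y' → 'Y'
      → '(G,Y)'
      internal I0 with children ['Z', 'L', 'P', 'X']
        leaf 'Z' → 'Z'
        leaf 'L' → 'L'
        leaf 'P' → 'P'
        leaf 'X' → 'X'
      → '(Z,L,P,X)'
    → '((G,Y),(Z,L,P,X))'
  → '(((V,T),Q),E,((G,Y),(Z,L,P,X)))'
  leaf 'W' → 'W'
→ '((((V,T),Q),E,((G,Y),(Z,L,P,X))),W)'
Final: ((((V,T),Q),E,((G,Y),(Z,L,P,X))),W);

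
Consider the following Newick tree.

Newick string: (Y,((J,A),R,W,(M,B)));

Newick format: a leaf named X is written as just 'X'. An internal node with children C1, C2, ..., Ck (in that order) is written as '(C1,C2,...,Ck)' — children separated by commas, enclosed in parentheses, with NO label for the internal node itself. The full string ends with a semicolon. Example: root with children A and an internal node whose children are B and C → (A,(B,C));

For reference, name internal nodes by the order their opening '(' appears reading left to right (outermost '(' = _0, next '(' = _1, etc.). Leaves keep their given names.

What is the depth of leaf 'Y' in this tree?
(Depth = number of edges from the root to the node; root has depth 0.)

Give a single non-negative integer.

Answer: 1

Derivation:
Newick: (Y,((J,A),R,W,(M,B)));
Naming internals by '(' encounter order: outermost '(' = _0, next = _1, ...
Query node: Y
Path from root: _0 -> Y
Depth of Y: 1 (number of edges from root)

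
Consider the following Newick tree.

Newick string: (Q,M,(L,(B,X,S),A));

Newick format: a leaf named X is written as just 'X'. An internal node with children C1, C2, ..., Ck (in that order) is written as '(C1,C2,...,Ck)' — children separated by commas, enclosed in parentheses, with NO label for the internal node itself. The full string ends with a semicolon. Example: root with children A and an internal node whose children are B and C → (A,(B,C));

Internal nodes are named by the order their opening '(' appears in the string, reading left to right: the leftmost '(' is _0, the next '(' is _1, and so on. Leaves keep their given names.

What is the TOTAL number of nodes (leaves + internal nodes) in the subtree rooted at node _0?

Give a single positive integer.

Newick: (Q,M,(L,(B,X,S),A));
Locate _0: it is the '(' at position 0 (the 1st '(' reading left to right).
Query: subtree rooted at _0
_0: subtree_size = 1 + 9
  Q: subtree_size = 1 + 0
  M: subtree_size = 1 + 0
  _1: subtree_size = 1 + 6
    L: subtree_size = 1 + 0
    _2: subtree_size = 1 + 3
      B: subtree_size = 1 + 0
      X: subtree_size = 1 + 0
      S: subtree_size = 1 + 0
    A: subtree_size = 1 + 0
Total subtree size of _0: 10

Answer: 10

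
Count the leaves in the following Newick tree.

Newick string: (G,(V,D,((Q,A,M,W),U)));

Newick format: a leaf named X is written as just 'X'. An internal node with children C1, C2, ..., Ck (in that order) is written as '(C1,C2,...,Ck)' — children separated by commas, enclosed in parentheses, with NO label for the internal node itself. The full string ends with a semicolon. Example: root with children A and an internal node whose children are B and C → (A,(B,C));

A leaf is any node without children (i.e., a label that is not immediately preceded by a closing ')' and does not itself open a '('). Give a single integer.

Newick: (G,(V,D,((Q,A,M,W),U)));
Scan left-to-right; a leaf is any maximal label run not followed by '(':
  pos 1: leaf 'G' → count = 1
  pos 4: leaf 'V' → count = 2
  pos 6: leaf 'D' → count = 3
  pos 10: leaf 'Q' → count = 4
  pos 12: leaf 'A' → count = 5
  pos 14: leaf 'M' → count = 6
  pos 16: leaf 'W' → count = 7
  pos 19: leaf 'U' → count = 8
Total leaves: 8

Answer: 8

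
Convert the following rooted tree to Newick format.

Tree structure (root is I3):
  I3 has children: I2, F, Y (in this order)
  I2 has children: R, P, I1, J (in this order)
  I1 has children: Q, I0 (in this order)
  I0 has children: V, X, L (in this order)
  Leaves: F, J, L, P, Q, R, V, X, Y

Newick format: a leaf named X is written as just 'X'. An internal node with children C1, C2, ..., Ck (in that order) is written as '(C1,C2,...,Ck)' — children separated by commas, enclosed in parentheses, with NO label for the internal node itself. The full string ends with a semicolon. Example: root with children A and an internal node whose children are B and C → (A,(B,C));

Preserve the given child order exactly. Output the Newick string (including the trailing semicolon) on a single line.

internal I3 with children ['I2', 'F', 'Y']
  internal I2 with children ['R', 'P', 'I1', 'J']
    leaf 'R' → 'R'
    leaf 'P' → 'P'
    internal I1 with children ['Q', 'I0']
      leaf 'Q' → 'Q'
      internal I0 with children ['V', 'X', 'L']
        leaf 'V' → 'V'
        leaf 'X' → 'X'
        leaf 'L' → 'L'
      → '(V,X,L)'
    → '(Q,(V,X,L))'
    leaf 'J' → 'J'
  → '(R,P,(Q,(V,X,L)),J)'
  leaf 'F' → 'F'
  leaf 'Y' → 'Y'
→ '((R,P,(Q,(V,X,L)),J),F,Y)'
Final: ((R,P,(Q,(V,X,L)),J),F,Y);

Answer: ((R,P,(Q,(V,X,L)),J),F,Y);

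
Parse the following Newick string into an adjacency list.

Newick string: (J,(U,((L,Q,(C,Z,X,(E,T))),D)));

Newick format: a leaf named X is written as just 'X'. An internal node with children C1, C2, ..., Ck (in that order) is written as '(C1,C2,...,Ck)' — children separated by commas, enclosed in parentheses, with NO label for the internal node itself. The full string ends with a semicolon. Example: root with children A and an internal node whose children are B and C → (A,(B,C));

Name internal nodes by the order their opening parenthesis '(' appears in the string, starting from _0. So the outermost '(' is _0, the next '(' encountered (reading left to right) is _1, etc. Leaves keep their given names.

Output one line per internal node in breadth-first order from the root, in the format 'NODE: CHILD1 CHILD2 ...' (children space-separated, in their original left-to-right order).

Input: (J,(U,((L,Q,(C,Z,X,(E,T))),D)));
Scanning left-to-right, naming '(' by encounter order:
  pos 0: '(' -> open internal node _0 (depth 1)
  pos 3: '(' -> open internal node _1 (depth 2)
  pos 6: '(' -> open internal node _2 (depth 3)
  pos 7: '(' -> open internal node _3 (depth 4)
  pos 12: '(' -> open internal node _4 (depth 5)
  pos 19: '(' -> open internal node _5 (depth 6)
  pos 23: ')' -> close internal node _5 (now at depth 5)
  pos 24: ')' -> close internal node _4 (now at depth 4)
  pos 25: ')' -> close internal node _3 (now at depth 3)
  pos 28: ')' -> close internal node _2 (now at depth 2)
  pos 29: ')' -> close internal node _1 (now at depth 1)
  pos 30: ')' -> close internal node _0 (now at depth 0)
Total internal nodes: 6
BFS adjacency from root:
  _0: J _1
  _1: U _2
  _2: _3 D
  _3: L Q _4
  _4: C Z X _5
  _5: E T

Answer: _0: J _1
_1: U _2
_2: _3 D
_3: L Q _4
_4: C Z X _5
_5: E T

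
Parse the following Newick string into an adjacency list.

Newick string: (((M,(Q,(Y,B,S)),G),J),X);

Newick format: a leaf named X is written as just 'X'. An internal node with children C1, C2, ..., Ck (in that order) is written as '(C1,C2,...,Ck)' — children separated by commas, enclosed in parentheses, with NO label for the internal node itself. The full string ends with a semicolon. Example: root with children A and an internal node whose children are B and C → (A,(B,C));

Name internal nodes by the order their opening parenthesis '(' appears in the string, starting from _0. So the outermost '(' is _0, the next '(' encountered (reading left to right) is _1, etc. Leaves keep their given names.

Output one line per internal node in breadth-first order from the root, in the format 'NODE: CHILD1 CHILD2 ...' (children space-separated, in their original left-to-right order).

Answer: _0: _1 X
_1: _2 J
_2: M _3 G
_3: Q _4
_4: Y B S

Derivation:
Input: (((M,(Q,(Y,B,S)),G),J),X);
Scanning left-to-right, naming '(' by encounter order:
  pos 0: '(' -> open internal node _0 (depth 1)
  pos 1: '(' -> open internal node _1 (depth 2)
  pos 2: '(' -> open internal node _2 (depth 3)
  pos 5: '(' -> open internal node _3 (depth 4)
  pos 8: '(' -> open internal node _4 (depth 5)
  pos 14: ')' -> close internal node _4 (now at depth 4)
  pos 15: ')' -> close internal node _3 (now at depth 3)
  pos 18: ')' -> close internal node _2 (now at depth 2)
  pos 21: ')' -> close internal node _1 (now at depth 1)
  pos 24: ')' -> close internal node _0 (now at depth 0)
Total internal nodes: 5
BFS adjacency from root:
  _0: _1 X
  _1: _2 J
  _2: M _3 G
  _3: Q _4
  _4: Y B S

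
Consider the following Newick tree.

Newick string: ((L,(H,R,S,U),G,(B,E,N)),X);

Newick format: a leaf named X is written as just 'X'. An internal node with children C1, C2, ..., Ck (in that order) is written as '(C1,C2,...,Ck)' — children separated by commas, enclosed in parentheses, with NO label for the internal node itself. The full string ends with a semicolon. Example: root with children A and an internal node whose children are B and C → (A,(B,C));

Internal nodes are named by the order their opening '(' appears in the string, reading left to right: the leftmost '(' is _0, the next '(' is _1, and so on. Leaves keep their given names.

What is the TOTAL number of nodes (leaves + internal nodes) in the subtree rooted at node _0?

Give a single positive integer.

Answer: 14

Derivation:
Newick: ((L,(H,R,S,U),G,(B,E,N)),X);
Locate _0: it is the '(' at position 0 (the 1st '(' reading left to right).
Query: subtree rooted at _0
_0: subtree_size = 1 + 13
  _1: subtree_size = 1 + 11
    L: subtree_size = 1 + 0
    _2: subtree_size = 1 + 4
      H: subtree_size = 1 + 0
      R: subtree_size = 1 + 0
      S: subtree_size = 1 + 0
      U: subtree_size = 1 + 0
    G: subtree_size = 1 + 0
    _3: subtree_size = 1 + 3
      B: subtree_size = 1 + 0
      E: subtree_size = 1 + 0
      N: subtree_size = 1 + 0
  X: subtree_size = 1 + 0
Total subtree size of _0: 14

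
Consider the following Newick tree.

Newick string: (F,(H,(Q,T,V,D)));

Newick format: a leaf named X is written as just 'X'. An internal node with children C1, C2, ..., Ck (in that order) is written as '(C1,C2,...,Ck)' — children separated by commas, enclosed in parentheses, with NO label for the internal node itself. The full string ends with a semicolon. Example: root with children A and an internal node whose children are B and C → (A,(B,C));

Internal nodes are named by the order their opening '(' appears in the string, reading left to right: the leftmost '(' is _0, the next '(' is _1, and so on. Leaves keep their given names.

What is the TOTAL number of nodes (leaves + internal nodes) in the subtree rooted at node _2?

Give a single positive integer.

Newick: (F,(H,(Q,T,V,D)));
Locate _2: it is the '(' at position 6 (the 3rd '(' reading left to right).
Query: subtree rooted at _2
_2: subtree_size = 1 + 4
  Q: subtree_size = 1 + 0
  T: subtree_size = 1 + 0
  V: subtree_size = 1 + 0
  D: subtree_size = 1 + 0
Total subtree size of _2: 5

Answer: 5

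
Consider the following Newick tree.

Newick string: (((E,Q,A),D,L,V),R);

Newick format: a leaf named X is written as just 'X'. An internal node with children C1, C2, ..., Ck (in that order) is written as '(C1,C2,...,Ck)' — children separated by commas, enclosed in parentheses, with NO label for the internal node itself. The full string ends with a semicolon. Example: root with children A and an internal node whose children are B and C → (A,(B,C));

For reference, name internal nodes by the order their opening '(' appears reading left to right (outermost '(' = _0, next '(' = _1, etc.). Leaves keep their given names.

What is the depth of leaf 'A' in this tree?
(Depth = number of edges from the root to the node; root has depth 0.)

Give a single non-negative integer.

Newick: (((E,Q,A),D,L,V),R);
Naming internals by '(' encounter order: outermost '(' = _0, next = _1, ...
Query node: A
Path from root: _0 -> _1 -> _2 -> A
Depth of A: 3 (number of edges from root)

Answer: 3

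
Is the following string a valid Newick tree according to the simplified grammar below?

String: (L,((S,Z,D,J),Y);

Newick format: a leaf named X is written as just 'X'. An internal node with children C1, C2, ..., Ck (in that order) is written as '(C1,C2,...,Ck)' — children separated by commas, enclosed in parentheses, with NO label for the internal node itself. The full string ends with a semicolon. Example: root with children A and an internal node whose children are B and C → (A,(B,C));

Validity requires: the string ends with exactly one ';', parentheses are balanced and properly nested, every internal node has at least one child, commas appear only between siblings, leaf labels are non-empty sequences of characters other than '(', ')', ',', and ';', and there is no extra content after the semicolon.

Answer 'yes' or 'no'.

Input: (L,((S,Z,D,J),Y);
Paren balance: 3 '(' vs 2 ')' MISMATCH
Ends with single ';': True
Full parse: FAILS (expected , or ) at pos 16)
Valid: False

Answer: no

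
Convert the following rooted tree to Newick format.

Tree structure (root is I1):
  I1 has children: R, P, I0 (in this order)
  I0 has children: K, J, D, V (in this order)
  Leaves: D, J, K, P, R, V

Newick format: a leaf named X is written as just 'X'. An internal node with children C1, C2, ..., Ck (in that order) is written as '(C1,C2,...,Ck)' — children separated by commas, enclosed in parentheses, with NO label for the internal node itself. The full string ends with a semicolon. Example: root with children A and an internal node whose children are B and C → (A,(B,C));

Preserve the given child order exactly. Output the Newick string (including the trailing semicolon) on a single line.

internal I1 with children ['R', 'P', 'I0']
  leaf 'R' → 'R'
  leaf 'P' → 'P'
  internal I0 with children ['K', 'J', 'D', 'V']
    leaf 'K' → 'K'
    leaf 'J' → 'J'
    leaf 'D' → 'D'
    leaf 'V' → 'V'
  → '(K,J,D,V)'
→ '(R,P,(K,J,D,V))'
Final: (R,P,(K,J,D,V));

Answer: (R,P,(K,J,D,V));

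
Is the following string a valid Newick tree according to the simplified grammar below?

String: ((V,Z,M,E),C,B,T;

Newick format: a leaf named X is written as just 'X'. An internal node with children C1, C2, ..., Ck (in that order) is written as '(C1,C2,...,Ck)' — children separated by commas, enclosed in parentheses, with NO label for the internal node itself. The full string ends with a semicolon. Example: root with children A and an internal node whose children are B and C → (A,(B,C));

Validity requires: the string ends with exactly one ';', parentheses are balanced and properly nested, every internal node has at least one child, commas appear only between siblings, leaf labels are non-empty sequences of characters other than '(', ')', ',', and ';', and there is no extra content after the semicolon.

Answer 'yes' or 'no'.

Input: ((V,Z,M,E),C,B,T;
Paren balance: 2 '(' vs 1 ')' MISMATCH
Ends with single ';': True
Full parse: FAILS (expected , or ) at pos 16)
Valid: False

Answer: no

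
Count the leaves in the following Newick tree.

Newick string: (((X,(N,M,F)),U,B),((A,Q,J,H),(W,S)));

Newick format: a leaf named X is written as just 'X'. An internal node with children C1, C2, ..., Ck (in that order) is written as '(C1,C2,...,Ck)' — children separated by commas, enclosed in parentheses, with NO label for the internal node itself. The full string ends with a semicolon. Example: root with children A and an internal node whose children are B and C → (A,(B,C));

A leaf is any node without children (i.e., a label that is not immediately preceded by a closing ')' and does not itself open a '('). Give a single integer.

Newick: (((X,(N,M,F)),U,B),((A,Q,J,H),(W,S)));
Scan left-to-right; a leaf is any maximal label run not followed by '(':
  pos 3: leaf 'X' → count = 1
  pos 6: leaf 'N' → count = 2
  pos 8: leaf 'M' → count = 3
  pos 10: leaf 'F' → count = 4
  pos 14: leaf 'U' → count = 5
  pos 16: leaf 'B' → count = 6
  pos 21: leaf 'A' → count = 7
  pos 23: leaf 'Q' → count = 8
  pos 25: leaf 'J' → count = 9
  pos 27: leaf 'H' → count = 10
  pos 31: leaf 'W' → count = 11
  pos 33: leaf 'S' → count = 12
Total leaves: 12

Answer: 12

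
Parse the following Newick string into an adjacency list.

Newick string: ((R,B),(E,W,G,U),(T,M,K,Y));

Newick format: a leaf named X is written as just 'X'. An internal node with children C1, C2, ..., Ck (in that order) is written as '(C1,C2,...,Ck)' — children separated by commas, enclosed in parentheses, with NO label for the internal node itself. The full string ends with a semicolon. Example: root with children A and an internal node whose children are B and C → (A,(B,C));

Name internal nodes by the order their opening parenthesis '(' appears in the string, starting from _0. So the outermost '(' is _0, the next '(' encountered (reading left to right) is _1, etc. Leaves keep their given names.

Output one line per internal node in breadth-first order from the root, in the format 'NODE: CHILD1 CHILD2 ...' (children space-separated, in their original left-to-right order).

Input: ((R,B),(E,W,G,U),(T,M,K,Y));
Scanning left-to-right, naming '(' by encounter order:
  pos 0: '(' -> open internal node _0 (depth 1)
  pos 1: '(' -> open internal node _1 (depth 2)
  pos 5: ')' -> close internal node _1 (now at depth 1)
  pos 7: '(' -> open internal node _2 (depth 2)
  pos 15: ')' -> close internal node _2 (now at depth 1)
  pos 17: '(' -> open internal node _3 (depth 2)
  pos 25: ')' -> close internal node _3 (now at depth 1)
  pos 26: ')' -> close internal node _0 (now at depth 0)
Total internal nodes: 4
BFS adjacency from root:
  _0: _1 _2 _3
  _1: R B
  _2: E W G U
  _3: T M K Y

Answer: _0: _1 _2 _3
_1: R B
_2: E W G U
_3: T M K Y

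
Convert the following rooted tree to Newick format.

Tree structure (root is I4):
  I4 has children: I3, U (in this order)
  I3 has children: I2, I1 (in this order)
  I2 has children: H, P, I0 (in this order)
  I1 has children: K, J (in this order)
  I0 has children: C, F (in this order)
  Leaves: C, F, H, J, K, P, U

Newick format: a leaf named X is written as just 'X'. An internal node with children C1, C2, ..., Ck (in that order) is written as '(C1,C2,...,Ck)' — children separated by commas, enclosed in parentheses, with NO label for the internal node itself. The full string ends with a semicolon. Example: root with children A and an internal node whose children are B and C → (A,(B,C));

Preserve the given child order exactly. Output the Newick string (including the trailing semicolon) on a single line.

internal I4 with children ['I3', 'U']
  internal I3 with children ['I2', 'I1']
    internal I2 with children ['H', 'P', 'I0']
      leaf 'H' → 'H'
      leaf 'P' → 'P'
      internal I0 with children ['C', 'F']
        leaf 'C' → 'C'
        leaf 'F' → 'F'
      → '(C,F)'
    → '(H,P,(C,F))'
    internal I1 with children ['K', 'J']
      leaf 'K' → 'K'
      leaf 'J' → 'J'
    → '(K,J)'
  → '((H,P,(C,F)),(K,J))'
  leaf 'U' → 'U'
→ '(((H,P,(C,F)),(K,J)),U)'
Final: (((H,P,(C,F)),(K,J)),U);

Answer: (((H,P,(C,F)),(K,J)),U);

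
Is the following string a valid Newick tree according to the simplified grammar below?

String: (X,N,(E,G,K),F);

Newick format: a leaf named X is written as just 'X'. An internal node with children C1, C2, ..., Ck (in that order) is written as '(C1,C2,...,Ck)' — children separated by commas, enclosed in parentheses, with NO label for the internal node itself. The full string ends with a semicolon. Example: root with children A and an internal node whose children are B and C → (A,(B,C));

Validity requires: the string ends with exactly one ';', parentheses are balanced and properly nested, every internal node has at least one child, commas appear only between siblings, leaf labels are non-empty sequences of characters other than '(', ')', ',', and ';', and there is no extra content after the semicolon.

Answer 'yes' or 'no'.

Input: (X,N,(E,G,K),F);
Paren balance: 2 '(' vs 2 ')' OK
Ends with single ';': True
Full parse: OK
Valid: True

Answer: yes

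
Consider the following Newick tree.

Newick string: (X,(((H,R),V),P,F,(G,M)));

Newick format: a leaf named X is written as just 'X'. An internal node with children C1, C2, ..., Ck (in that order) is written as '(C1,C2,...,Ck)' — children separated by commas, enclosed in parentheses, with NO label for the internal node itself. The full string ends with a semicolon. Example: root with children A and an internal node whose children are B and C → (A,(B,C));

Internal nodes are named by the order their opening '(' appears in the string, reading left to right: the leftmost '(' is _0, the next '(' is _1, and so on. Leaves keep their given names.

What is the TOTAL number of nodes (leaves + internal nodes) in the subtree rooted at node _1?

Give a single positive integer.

Newick: (X,(((H,R),V),P,F,(G,M)));
Locate _1: it is the '(' at position 3 (the 2nd '(' reading left to right).
Query: subtree rooted at _1
_1: subtree_size = 1 + 10
  _2: subtree_size = 1 + 4
    _3: subtree_size = 1 + 2
      H: subtree_size = 1 + 0
      R: subtree_size = 1 + 0
    V: subtree_size = 1 + 0
  P: subtree_size = 1 + 0
  F: subtree_size = 1 + 0
  _4: subtree_size = 1 + 2
    G: subtree_size = 1 + 0
    M: subtree_size = 1 + 0
Total subtree size of _1: 11

Answer: 11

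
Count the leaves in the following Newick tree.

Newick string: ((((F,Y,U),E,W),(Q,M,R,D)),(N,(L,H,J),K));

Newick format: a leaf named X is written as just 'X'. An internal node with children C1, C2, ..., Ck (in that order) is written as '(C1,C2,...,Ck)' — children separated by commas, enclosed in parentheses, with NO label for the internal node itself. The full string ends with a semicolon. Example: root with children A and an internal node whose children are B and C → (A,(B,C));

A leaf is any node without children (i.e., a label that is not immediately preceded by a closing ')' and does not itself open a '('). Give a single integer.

Answer: 14

Derivation:
Newick: ((((F,Y,U),E,W),(Q,M,R,D)),(N,(L,H,J),K));
Scan left-to-right; a leaf is any maximal label run not followed by '(':
  pos 4: leaf 'F' → count = 1
  pos 6: leaf 'Y' → count = 2
  pos 8: leaf 'U' → count = 3
  pos 11: leaf 'E' → count = 4
  pos 13: leaf 'W' → count = 5
  pos 17: leaf 'Q' → count = 6
  pos 19: leaf 'M' → count = 7
  pos 21: leaf 'R' → count = 8
  pos 23: leaf 'D' → count = 9
  pos 28: leaf 'N' → count = 10
  pos 31: leaf 'L' → count = 11
  pos 33: leaf 'H' → count = 12
  pos 35: leaf 'J' → count = 13
  pos 38: leaf 'K' → count = 14
Total leaves: 14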